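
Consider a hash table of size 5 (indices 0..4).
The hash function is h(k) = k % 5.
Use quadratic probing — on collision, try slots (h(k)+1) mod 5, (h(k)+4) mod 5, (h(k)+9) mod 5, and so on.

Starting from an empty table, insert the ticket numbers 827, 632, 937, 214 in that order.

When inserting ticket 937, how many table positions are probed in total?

3

Insert 827: h=2, slot 2 empty => index 2.
Insert 632: h=2, slot 2 occupied => index 3.
Insert 937: h=2, slots 2,3 occupied => index 1.
Insert 214: h=4, slot 4 empty => index 4.
Table: [_, 937, 827, 632, 214]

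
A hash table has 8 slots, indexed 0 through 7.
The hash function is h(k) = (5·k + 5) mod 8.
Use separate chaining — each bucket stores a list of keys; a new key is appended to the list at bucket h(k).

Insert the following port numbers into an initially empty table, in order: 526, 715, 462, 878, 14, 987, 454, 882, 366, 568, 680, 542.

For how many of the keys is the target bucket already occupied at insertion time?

8

Insert 526: h=3, bucket 3 empty -> new chain.
Insert 715: h=4, bucket 4 empty -> new chain.
Insert 462: h=3, bucket 3 nonempty -> append to chain.
Insert 878: h=3, bucket 3 nonempty -> append to chain.
Insert 14: h=3, bucket 3 nonempty -> append to chain.
Insert 987: h=4, bucket 4 nonempty -> append to chain.
Insert 454: h=3, bucket 3 nonempty -> append to chain.
Insert 882: h=7, bucket 7 empty -> new chain.
Insert 366: h=3, bucket 3 nonempty -> append to chain.
Insert 568: h=5, bucket 5 empty -> new chain.
Insert 680: h=5, bucket 5 nonempty -> append to chain.
Insert 542: h=3, bucket 3 nonempty -> append to chain.
Final buckets:
0: ∅
1: ∅
2: ∅
3: 526 -> 462 -> 878 -> 14 -> 454 -> 366 -> 542
4: 715 -> 987
5: 568 -> 680
6: ∅
7: 882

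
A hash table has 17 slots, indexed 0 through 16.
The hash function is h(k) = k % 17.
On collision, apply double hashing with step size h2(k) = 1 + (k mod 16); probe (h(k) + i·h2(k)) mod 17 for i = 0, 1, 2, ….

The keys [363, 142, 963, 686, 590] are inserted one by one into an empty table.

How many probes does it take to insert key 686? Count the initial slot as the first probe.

Insert 363: h=6, slot 6 empty → index 6.
Insert 142: h=6, h2=15, slot 6 occupied → index 4.
Insert 963: h=11, slot 11 empty → index 11.
Insert 686: h=6, h2=15, slots 6,4 occupied → index 2.
Insert 590: h=12, slot 12 empty → index 12.
Table: [—, —, 686, —, 142, —, 363, —, —, —, —, 963, 590, —, —, —, —]

3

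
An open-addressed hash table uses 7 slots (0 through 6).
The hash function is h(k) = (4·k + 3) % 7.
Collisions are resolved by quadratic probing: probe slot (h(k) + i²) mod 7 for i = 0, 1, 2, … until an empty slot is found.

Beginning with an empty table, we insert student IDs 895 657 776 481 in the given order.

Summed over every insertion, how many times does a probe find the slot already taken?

3

Insert 895: h=6, slot 6 empty => index 6.
Insert 657: h=6, slot 6 occupied => index 0.
Insert 776: h=6, slots 6,0 occupied => index 3.
Insert 481: h=2, slot 2 empty => index 2.
Table: [657, —, 481, 776, —, —, 895]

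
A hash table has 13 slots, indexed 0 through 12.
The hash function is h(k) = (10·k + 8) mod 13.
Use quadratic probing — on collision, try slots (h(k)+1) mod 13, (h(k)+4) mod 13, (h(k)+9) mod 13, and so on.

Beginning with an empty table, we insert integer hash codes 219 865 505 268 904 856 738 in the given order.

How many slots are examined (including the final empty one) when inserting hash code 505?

2

219: h=1 -> slot 1
865: h=0 -> slot 0
505: h=1, probe 1,2 -> slot 2
268: h=10 -> slot 10
904: h=0, probe 0,1,4 -> slot 4
856: h=1, probe 1,2,5 -> slot 5
738: h=4, probe 4,5,8 -> slot 8
Table: [865, 219, 505, —, 904, 856, —, —, 738, —, 268, —, —]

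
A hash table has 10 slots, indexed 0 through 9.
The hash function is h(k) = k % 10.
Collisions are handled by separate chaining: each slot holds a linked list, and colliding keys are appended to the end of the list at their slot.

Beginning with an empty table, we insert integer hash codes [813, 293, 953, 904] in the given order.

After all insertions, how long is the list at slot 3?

3

Insert 813: h=3, bucket 3 empty -> new chain.
Insert 293: h=3, bucket 3 nonempty -> append to chain.
Insert 953: h=3, bucket 3 nonempty -> append to chain.
Insert 904: h=4, bucket 4 empty -> new chain.
Final buckets:
0: ∅
1: ∅
2: ∅
3: 813 -> 293 -> 953
4: 904
5: ∅
6: ∅
7: ∅
8: ∅
9: ∅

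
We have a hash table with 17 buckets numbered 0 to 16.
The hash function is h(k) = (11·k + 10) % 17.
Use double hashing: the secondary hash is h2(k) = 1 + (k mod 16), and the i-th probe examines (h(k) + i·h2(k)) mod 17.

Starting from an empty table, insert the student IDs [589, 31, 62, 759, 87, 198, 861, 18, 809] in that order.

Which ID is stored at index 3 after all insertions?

Insert 589: h=12, slot 12 empty → index 12.
Insert 31: h=11, slot 11 empty → index 11.
Insert 62: h=12, h2=15, slot 12 occupied → index 10.
Insert 759: h=12, h2=8, slot 12 occupied → index 3.
Insert 87: h=15, slot 15 empty → index 15.
Insert 198: h=12, h2=7, slot 12 occupied → index 2.
Insert 861: h=12, h2=14, slot 12 occupied → index 9.
Insert 18: h=4, slot 4 empty → index 4.
Insert 809: h=1, slot 1 empty → index 1.
Table: [—, 809, 198, 759, 18, —, —, —, —, 861, 62, 31, 589, —, —, 87, —]

759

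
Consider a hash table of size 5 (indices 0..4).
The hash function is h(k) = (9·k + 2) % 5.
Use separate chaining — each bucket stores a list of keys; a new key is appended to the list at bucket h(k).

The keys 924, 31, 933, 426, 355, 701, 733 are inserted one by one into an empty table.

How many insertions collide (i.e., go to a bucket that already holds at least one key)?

3

Insert 924: h=3, bucket 3 empty -> new chain.
Insert 31: h=1, bucket 1 empty -> new chain.
Insert 933: h=4, bucket 4 empty -> new chain.
Insert 426: h=1, bucket 1 nonempty -> append to chain.
Insert 355: h=2, bucket 2 empty -> new chain.
Insert 701: h=1, bucket 1 nonempty -> append to chain.
Insert 733: h=4, bucket 4 nonempty -> append to chain.
Final buckets:
0: .
1: 31 -> 426 -> 701
2: 355
3: 924
4: 933 -> 733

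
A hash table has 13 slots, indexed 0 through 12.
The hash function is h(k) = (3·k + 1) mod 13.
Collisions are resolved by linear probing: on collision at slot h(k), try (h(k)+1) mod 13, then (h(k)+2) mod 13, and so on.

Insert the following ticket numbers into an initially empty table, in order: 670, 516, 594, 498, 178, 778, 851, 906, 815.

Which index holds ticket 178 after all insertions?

670: h=9 -> slot 9
516: h=2 -> slot 2
594: h=2, probe 2,3 -> slot 3
498: h=0 -> slot 0
178: h=2, probe 2,3,4 -> slot 4
778: h=8 -> slot 8
851: h=6 -> slot 6
906: h=2, probe 2,3,4,5 -> slot 5
815: h=2, probe 2,3,4,5,6,7 -> slot 7
Table: [498, _, 516, 594, 178, 906, 851, 815, 778, 670, _, _, _]

4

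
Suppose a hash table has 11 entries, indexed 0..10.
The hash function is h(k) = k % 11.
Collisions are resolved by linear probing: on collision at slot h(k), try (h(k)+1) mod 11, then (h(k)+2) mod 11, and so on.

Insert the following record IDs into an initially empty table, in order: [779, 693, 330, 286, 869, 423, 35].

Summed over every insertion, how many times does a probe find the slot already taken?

779 hashes to 9; slot 9 is free -> place at 9.
693 hashes to 0; slot 0 is free -> place at 0.
330 hashes to 0; 0 taken -> place at 1.
286 hashes to 0; 0,1 taken -> place at 2.
869 hashes to 0; 0,1,2 taken -> place at 3.
423 hashes to 5; slot 5 is free -> place at 5.
35 hashes to 2; 2,3 taken -> place at 4.
Table: [693, 330, 286, 869, 35, 423, _, _, _, 779, _]

8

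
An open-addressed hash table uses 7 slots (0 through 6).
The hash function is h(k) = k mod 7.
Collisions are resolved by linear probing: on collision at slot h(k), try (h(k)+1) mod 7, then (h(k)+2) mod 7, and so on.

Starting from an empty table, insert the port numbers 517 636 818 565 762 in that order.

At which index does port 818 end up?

1

517: h=6 -> slot 6
636: h=6, probe 6,0 -> slot 0
818: h=6, probe 6,0,1 -> slot 1
565: h=5 -> slot 5
762: h=6, probe 6,0,1,2 -> slot 2
Table: [636, 818, 762, ∅, ∅, 565, 517]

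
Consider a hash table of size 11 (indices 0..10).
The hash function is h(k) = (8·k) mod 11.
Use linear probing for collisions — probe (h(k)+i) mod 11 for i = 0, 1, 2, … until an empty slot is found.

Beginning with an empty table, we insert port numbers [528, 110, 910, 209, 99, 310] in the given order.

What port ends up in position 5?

310

Insert 528: h=0, slot 0 empty => index 0.
Insert 110: h=0, slot 0 occupied => index 1.
Insert 910: h=9, slot 9 empty => index 9.
Insert 209: h=0, slots 0,1 occupied => index 2.
Insert 99: h=0, slots 0,1,2 occupied => index 3.
Insert 310: h=5, slot 5 empty => index 5.
Table: [528, 110, 209, 99, ∅, 310, ∅, ∅, ∅, 910, ∅]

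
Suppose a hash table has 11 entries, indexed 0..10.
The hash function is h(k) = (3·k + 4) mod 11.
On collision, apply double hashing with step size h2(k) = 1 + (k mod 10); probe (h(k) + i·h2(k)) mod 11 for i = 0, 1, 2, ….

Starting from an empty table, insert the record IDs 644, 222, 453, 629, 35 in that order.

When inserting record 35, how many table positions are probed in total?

644 hashes to 0; slot 0 is free → place at 0.
222 hashes to 10; slot 10 is free → place at 10.
453 hashes to 10, h2=4; 10 taken → place at 3.
629 hashes to 10, h2=10; 10 taken → place at 9.
35 hashes to 10, h2=6; 10 taken → place at 5.
Table: [644, ∅, ∅, 453, ∅, 35, ∅, ∅, ∅, 629, 222]

2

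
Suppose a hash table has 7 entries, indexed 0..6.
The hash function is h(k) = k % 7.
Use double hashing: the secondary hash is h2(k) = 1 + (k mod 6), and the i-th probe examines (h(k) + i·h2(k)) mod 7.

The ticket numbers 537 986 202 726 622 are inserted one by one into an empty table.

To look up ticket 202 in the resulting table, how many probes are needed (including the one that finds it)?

2

537 hashes to 5; slot 5 is free → place at 5.
986 hashes to 6; slot 6 is free → place at 6.
202 hashes to 6, h2=5; 6 taken → place at 4.
726 hashes to 5, h2=1; 5,6 taken → place at 0.
622 hashes to 6, h2=5; 6,4 taken → place at 2.
Table: [726, ., 622, ., 202, 537, 986]
Lookup 202: h=6, h2=5, probe 6,4 → found at 4.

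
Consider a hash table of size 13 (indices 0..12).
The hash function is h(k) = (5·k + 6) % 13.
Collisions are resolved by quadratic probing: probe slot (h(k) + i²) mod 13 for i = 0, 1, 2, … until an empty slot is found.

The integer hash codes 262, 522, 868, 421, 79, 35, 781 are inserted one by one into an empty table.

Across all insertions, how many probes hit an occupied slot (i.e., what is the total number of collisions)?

5

262 hashes to 3; slot 3 is free -> place at 3.
522 hashes to 3; 3 taken -> place at 4.
868 hashes to 4; 4 taken -> place at 5.
421 hashes to 5; 5 taken -> place at 6.
79 hashes to 11; slot 11 is free -> place at 11.
35 hashes to 12; slot 12 is free -> place at 12.
781 hashes to 11; 11,12 taken -> place at 2.
Table: [-, -, 781, 262, 522, 868, 421, -, -, -, -, 79, 35]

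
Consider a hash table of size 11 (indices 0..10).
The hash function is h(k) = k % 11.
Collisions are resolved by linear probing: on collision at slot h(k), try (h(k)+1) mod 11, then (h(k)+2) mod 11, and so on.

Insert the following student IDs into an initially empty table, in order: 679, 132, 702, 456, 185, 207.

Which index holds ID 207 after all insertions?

1

679 hashes to 8; slot 8 is free → place at 8.
132 hashes to 0; slot 0 is free → place at 0.
702 hashes to 9; slot 9 is free → place at 9.
456 hashes to 5; slot 5 is free → place at 5.
185 hashes to 9; 9 taken → place at 10.
207 hashes to 9; 9,10,0 taken → place at 1.
Table: [132, 207, -, -, -, 456, -, -, 679, 702, 185]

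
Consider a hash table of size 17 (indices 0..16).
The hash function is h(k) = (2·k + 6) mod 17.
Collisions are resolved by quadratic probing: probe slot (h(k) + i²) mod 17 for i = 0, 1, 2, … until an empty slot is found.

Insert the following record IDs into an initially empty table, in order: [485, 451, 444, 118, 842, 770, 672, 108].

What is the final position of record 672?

Insert 485: h=7, slot 7 empty => index 7.
Insert 451: h=7, slot 7 occupied => index 8.
Insert 444: h=10, slot 10 empty => index 10.
Insert 118: h=4, slot 4 empty => index 4.
Insert 842: h=7, slots 7,8 occupied => index 11.
Insert 770: h=16, slot 16 empty => index 16.
Insert 672: h=7, slots 7,8,11,16 occupied => index 6.
Insert 108: h=1, slot 1 empty => index 1.
Table: [∅, 108, ∅, ∅, 118, ∅, 672, 485, 451, ∅, 444, 842, ∅, ∅, ∅, ∅, 770]

6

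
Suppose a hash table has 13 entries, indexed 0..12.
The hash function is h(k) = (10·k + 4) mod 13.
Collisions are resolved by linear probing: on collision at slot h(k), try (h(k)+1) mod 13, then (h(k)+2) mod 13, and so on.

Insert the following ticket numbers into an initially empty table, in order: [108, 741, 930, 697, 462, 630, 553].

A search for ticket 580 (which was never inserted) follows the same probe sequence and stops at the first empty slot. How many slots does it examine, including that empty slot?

2

Insert 108: h=5, slot 5 empty => index 5.
Insert 741: h=4, slot 4 empty => index 4.
Insert 930: h=9, slot 9 empty => index 9.
Insert 697: h=6, slot 6 empty => index 6.
Insert 462: h=9, slot 9 occupied => index 10.
Insert 630: h=12, slot 12 empty => index 12.
Insert 553: h=9, slots 9,10 occupied => index 11.
Table: [—, —, —, —, 741, 108, 697, —, —, 930, 462, 553, 630]
Lookup 580: h=6, probe 6,7 → slot 7 empty, not found.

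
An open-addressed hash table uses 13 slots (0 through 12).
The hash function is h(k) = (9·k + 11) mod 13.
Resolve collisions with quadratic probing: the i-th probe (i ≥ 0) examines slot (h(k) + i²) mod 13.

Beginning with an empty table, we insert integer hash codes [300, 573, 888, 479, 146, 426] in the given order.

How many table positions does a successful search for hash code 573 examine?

300: h=7 -> slot 7
573: h=7, probe 7,8 -> slot 8
888: h=8, probe 8,9 -> slot 9
479: h=6 -> slot 6
146: h=12 -> slot 12
426: h=10 -> slot 10
Table: [-, -, -, -, -, -, 479, 300, 573, 888, 426, -, 146]
Lookup 573: h=7, probe 7,8 → found at 8.

2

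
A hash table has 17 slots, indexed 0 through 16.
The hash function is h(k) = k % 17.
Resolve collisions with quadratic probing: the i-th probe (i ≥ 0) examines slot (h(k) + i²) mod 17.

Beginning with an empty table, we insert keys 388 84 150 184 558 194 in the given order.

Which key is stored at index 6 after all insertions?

558

Insert 388: h=14, slot 14 empty → index 14.
Insert 84: h=16, slot 16 empty → index 16.
Insert 150: h=14, slot 14 occupied → index 15.
Insert 184: h=14, slots 14,15 occupied → index 1.
Insert 558: h=14, slots 14,15,1 occupied → index 6.
Insert 194: h=7, slot 7 empty → index 7.
Table: [-, 184, -, -, -, -, 558, 194, -, -, -, -, -, -, 388, 150, 84]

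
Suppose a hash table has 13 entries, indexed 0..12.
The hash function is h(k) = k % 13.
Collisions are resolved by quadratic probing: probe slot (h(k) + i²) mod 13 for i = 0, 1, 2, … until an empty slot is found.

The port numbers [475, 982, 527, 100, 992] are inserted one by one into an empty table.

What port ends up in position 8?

982

475 hashes to 7; slot 7 is free -> place at 7.
982 hashes to 7; 7 taken -> place at 8.
527 hashes to 7; 7,8 taken -> place at 11.
100 hashes to 9; slot 9 is free -> place at 9.
992 hashes to 4; slot 4 is free -> place at 4.
Table: [_, _, _, _, 992, _, _, 475, 982, 100, _, 527, _]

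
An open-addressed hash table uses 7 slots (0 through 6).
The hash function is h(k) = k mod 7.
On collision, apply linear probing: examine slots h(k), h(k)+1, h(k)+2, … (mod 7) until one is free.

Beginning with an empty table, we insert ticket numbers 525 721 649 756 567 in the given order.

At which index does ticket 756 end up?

2

525: h=0 -> slot 0
721: h=0, probe 0,1 -> slot 1
649: h=5 -> slot 5
756: h=0, probe 0,1,2 -> slot 2
567: h=0, probe 0,1,2,3 -> slot 3
Table: [525, 721, 756, 567, ∅, 649, ∅]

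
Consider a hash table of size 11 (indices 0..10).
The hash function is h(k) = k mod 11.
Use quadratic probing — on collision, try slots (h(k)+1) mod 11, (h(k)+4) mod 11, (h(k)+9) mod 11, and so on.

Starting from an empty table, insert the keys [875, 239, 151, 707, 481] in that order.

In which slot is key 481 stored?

1

875: h=6 → slot 6
239: h=8 → slot 8
151: h=8, probe 8,9 → slot 9
707: h=3 → slot 3
481: h=8, probe 8,9,1 → slot 1
Table: [∅, 481, ∅, 707, ∅, ∅, 875, ∅, 239, 151, ∅]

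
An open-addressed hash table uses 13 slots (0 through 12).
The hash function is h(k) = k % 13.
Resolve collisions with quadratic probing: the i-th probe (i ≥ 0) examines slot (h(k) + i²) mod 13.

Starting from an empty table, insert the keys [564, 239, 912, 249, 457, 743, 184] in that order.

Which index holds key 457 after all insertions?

564 hashes to 5; slot 5 is free → place at 5.
239 hashes to 5; 5 taken → place at 6.
912 hashes to 2; slot 2 is free → place at 2.
249 hashes to 2; 2 taken → place at 3.
457 hashes to 2; 2,3,6 taken → place at 11.
743 hashes to 2; 2,3,6,11,5 taken → place at 1.
184 hashes to 2; 2,3,6,11,5,1 taken → place at 12.
Table: [∅, 743, 912, 249, ∅, 564, 239, ∅, ∅, ∅, ∅, 457, 184]

11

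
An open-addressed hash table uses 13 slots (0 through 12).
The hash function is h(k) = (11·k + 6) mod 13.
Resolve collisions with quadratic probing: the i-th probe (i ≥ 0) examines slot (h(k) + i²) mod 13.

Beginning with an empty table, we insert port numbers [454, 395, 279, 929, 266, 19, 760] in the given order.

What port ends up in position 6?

Insert 454: h=8, slot 8 empty → index 8.
Insert 395: h=9, slot 9 empty → index 9.
Insert 279: h=7, slot 7 empty → index 7.
Insert 929: h=7, slots 7,8 occupied → index 11.
Insert 266: h=7, slots 7,8,11 occupied → index 3.
Insert 19: h=7, slots 7,8,11,3 occupied → index 10.
Insert 760: h=7, slots 7,8,11,3,10 occupied → index 6.
Table: [_, _, _, 266, _, _, 760, 279, 454, 395, 19, 929, _]

760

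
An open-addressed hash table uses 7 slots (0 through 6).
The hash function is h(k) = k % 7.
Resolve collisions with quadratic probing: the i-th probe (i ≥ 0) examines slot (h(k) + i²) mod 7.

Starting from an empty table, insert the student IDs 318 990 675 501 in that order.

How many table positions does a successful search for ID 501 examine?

318 hashes to 3; slot 3 is free -> place at 3.
990 hashes to 3; 3 taken -> place at 4.
675 hashes to 3; 3,4 taken -> place at 0.
501 hashes to 4; 4 taken -> place at 5.
Table: [675, ∅, ∅, 318, 990, 501, ∅]
Lookup 501: h=4, probe 4,5 → found at 5.

2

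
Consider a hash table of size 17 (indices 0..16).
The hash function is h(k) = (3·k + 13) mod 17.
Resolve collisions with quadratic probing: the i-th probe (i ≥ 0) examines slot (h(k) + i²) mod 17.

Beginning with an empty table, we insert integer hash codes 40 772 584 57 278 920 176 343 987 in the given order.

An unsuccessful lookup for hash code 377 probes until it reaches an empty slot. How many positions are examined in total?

3

40: h=14 -> slot 14
772: h=0 -> slot 0
584: h=14, probe 14,15 -> slot 15
57: h=14, probe 14,15,1 -> slot 1
278: h=14, probe 14,15,1,6 -> slot 6
920: h=2 -> slot 2
176: h=14, probe 14,15,1,6,13 -> slot 13
343: h=5 -> slot 5
987: h=16 -> slot 16
Table: [772, 57, 920, ., ., 343, 278, ., ., ., ., ., ., 176, 40, 584, 987]
Lookup 377: h=5, probe 5,6,9 → slot 9 empty, not found.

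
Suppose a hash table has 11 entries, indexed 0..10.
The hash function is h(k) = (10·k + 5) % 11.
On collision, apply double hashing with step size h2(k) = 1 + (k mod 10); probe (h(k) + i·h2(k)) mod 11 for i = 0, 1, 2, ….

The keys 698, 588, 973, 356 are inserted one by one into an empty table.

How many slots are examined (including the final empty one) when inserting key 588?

698: h=0 → slot 0
588: h=0, h2=9, probe 0,9 → slot 9
973: h=0, h2=4, probe 0,4 → slot 4
356: h=1 → slot 1
Table: [698, 356, -, -, 973, -, -, -, -, 588, -]

2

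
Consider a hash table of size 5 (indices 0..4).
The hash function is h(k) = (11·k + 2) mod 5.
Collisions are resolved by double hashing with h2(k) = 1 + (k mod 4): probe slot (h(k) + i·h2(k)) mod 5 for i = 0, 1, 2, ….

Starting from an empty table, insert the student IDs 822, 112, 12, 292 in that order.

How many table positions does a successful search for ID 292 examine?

4

Insert 822: h=4, slot 4 empty → index 4.
Insert 112: h=4, h2=1, slot 4 occupied → index 0.
Insert 12: h=4, h2=1, slots 4,0 occupied → index 1.
Insert 292: h=4, h2=1, slots 4,0,1 occupied → index 2.
Table: [112, 12, 292, -, 822]
Lookup 292: h=4, h2=1, probe 4,0,1,2 → found at 2.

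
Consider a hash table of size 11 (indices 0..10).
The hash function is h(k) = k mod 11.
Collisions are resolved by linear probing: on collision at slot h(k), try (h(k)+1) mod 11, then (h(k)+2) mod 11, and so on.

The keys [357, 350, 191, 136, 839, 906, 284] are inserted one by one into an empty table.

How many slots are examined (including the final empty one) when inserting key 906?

357: h=5 → slot 5
350: h=9 → slot 9
191: h=4 → slot 4
136: h=4, probe 4,5,6 → slot 6
839: h=3 → slot 3
906: h=4, probe 4,5,6,7 → slot 7
284: h=9, probe 9,10 → slot 10
Table: [∅, ∅, ∅, 839, 191, 357, 136, 906, ∅, 350, 284]

4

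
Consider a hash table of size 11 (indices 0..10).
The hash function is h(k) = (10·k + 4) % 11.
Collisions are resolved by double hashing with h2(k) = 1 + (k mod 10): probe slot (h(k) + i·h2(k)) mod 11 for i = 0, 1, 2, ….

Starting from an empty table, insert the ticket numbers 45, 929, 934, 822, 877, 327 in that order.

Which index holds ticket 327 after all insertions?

Insert 45: h=3, slot 3 empty -> index 3.
Insert 929: h=10, slot 10 empty -> index 10.
Insert 934: h=5, slot 5 empty -> index 5.
Insert 822: h=7, slot 7 empty -> index 7.
Insert 877: h=7, h2=8, slot 7 occupied -> index 4.
Insert 327: h=7, h2=8, slots 7,4 occupied -> index 1.
Table: [∅, 327, ∅, 45, 877, 934, ∅, 822, ∅, ∅, 929]

1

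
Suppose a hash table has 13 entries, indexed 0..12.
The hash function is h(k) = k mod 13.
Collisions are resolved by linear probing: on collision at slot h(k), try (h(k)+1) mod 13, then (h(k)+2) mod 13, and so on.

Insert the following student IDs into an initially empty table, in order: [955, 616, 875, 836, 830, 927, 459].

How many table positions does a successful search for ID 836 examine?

4

Insert 955: h=6, slot 6 empty → index 6.
Insert 616: h=5, slot 5 empty → index 5.
Insert 875: h=4, slot 4 empty → index 4.
Insert 836: h=4, slots 4,5,6 occupied → index 7.
Insert 830: h=11, slot 11 empty → index 11.
Insert 927: h=4, slots 4,5,6,7 occupied → index 8.
Insert 459: h=4, slots 4,5,6,7,8 occupied → index 9.
Table: [∅, ∅, ∅, ∅, 875, 616, 955, 836, 927, 459, ∅, 830, ∅]
Lookup 836: h=4, probe 4,5,6,7 → found at 7.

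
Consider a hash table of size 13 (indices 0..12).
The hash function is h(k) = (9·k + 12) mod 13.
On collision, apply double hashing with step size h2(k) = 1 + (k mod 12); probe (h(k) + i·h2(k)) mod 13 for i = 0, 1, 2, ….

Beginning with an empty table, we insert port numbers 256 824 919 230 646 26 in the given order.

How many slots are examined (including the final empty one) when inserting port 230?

3

256: h=2 → slot 2
824: h=5 → slot 5
919: h=2, h2=8, probe 2,10 → slot 10
230: h=2, h2=3, probe 2,5,8 → slot 8
646: h=2, h2=11, probe 2,0 → slot 0
26: h=12 → slot 12
Table: [646, ∅, 256, ∅, ∅, 824, ∅, ∅, 230, ∅, 919, ∅, 26]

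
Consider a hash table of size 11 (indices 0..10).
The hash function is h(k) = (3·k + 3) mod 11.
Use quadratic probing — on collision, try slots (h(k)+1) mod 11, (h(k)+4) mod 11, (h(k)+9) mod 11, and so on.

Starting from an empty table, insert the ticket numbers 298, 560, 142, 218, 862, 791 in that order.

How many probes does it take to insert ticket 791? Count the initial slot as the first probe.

4

Insert 298: h=6, slot 6 empty → index 6.
Insert 560: h=0, slot 0 empty → index 0.
Insert 142: h=0, slot 0 occupied → index 1.
Insert 218: h=8, slot 8 empty → index 8.
Insert 862: h=4, slot 4 empty → index 4.
Insert 791: h=0, slots 0,1,4 occupied → index 9.
Table: [560, 142, —, —, 862, —, 298, —, 218, 791, —]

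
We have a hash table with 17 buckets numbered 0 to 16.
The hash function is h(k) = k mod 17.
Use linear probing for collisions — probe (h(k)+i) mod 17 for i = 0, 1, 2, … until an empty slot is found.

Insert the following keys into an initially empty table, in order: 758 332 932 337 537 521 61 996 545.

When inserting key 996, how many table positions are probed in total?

758: h=10 → slot 10
332: h=9 → slot 9
932: h=14 → slot 14
337: h=14, probe 14,15 → slot 15
537: h=10, probe 10,11 → slot 11
521: h=11, probe 11,12 → slot 12
61: h=10, probe 10,11,12,13 → slot 13
996: h=10, probe 10,11,12,13,14,15,16 → slot 16
545: h=1 → slot 1
Table: [., 545, ., ., ., ., ., ., ., 332, 758, 537, 521, 61, 932, 337, 996]

7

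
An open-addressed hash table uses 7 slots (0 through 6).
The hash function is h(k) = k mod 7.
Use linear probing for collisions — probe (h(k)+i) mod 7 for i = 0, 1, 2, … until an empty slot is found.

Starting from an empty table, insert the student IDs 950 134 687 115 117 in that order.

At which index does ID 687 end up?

950 hashes to 5; slot 5 is free → place at 5.
134 hashes to 1; slot 1 is free → place at 1.
687 hashes to 1; 1 taken → place at 2.
115 hashes to 3; slot 3 is free → place at 3.
117 hashes to 5; 5 taken → place at 6.
Table: [., 134, 687, 115, ., 950, 117]

2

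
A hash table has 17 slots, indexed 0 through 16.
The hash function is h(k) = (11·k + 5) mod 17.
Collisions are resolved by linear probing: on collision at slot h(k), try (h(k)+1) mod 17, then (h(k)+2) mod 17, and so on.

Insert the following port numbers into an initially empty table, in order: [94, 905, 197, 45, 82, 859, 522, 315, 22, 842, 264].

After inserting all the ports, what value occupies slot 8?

264

94 hashes to 2; slot 2 is free → place at 2.
905 hashes to 15; slot 15 is free → place at 15.
197 hashes to 13; slot 13 is free → place at 13.
45 hashes to 7; slot 7 is free → place at 7.
82 hashes to 6; slot 6 is free → place at 6.
859 hashes to 2; 2 taken → place at 3.
522 hashes to 1; slot 1 is free → place at 1.
315 hashes to 2; 2,3 taken → place at 4.
22 hashes to 9; slot 9 is free → place at 9.
842 hashes to 2; 2,3,4 taken → place at 5.
264 hashes to 2; 2,3,4,5,6,7 taken → place at 8.
Table: [—, 522, 94, 859, 315, 842, 82, 45, 264, 22, —, —, —, 197, —, 905, —]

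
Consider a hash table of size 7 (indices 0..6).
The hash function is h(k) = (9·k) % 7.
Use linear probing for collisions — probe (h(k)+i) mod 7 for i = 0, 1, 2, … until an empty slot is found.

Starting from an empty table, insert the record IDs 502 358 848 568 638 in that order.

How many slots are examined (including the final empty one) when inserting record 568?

4

502 hashes to 3; slot 3 is free -> place at 3.
358 hashes to 2; slot 2 is free -> place at 2.
848 hashes to 2; 2,3 taken -> place at 4.
568 hashes to 2; 2,3,4 taken -> place at 5.
638 hashes to 2; 2,3,4,5 taken -> place at 6.
Table: [-, -, 358, 502, 848, 568, 638]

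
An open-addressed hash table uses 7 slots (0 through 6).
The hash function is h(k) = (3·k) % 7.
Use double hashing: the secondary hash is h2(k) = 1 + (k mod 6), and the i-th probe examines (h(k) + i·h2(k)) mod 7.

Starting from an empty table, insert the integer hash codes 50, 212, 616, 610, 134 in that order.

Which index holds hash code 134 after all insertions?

2

50 hashes to 3; slot 3 is free => place at 3.
212 hashes to 6; slot 6 is free => place at 6.
616 hashes to 0; slot 0 is free => place at 0.
610 hashes to 3, h2=5; 3 taken => place at 1.
134 hashes to 3, h2=3; 3,6 taken => place at 2.
Table: [616, 610, 134, 50, ∅, ∅, 212]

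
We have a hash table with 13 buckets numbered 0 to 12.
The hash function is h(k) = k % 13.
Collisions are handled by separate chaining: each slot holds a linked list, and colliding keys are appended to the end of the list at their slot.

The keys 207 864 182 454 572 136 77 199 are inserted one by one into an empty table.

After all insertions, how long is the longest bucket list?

Insert 207: h=12, bucket 12 empty → new chain.
Insert 864: h=6, bucket 6 empty → new chain.
Insert 182: h=0, bucket 0 empty → new chain.
Insert 454: h=12, bucket 12 nonempty → append to chain.
Insert 572: h=0, bucket 0 nonempty → append to chain.
Insert 136: h=6, bucket 6 nonempty → append to chain.
Insert 77: h=12, bucket 12 nonempty → append to chain.
Insert 199: h=4, bucket 4 empty → new chain.
Final buckets:
0: 182 -> 572
1: ∅
2: ∅
3: ∅
4: 199
5: ∅
6: 864 -> 136
7: ∅
8: ∅
9: ∅
10: ∅
11: ∅
12: 207 -> 454 -> 77

3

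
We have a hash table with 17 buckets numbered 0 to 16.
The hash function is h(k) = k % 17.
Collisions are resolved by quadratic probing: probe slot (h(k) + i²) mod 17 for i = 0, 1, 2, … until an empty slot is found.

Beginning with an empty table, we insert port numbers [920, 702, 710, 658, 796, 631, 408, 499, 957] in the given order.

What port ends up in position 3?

920: h=2 => slot 2
702: h=5 => slot 5
710: h=13 => slot 13
658: h=12 => slot 12
796: h=14 => slot 14
631: h=2, probe 2,3 => slot 3
408: h=0 => slot 0
499: h=6 => slot 6
957: h=5, probe 5,6,9 => slot 9
Table: [408, -, 920, 631, -, 702, 499, -, -, 957, -, -, 658, 710, 796, -, -]

631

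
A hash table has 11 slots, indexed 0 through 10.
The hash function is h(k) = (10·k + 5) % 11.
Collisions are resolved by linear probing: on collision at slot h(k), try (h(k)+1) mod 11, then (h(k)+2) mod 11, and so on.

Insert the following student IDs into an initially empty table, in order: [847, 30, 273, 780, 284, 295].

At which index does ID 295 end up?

Insert 847: h=5, slot 5 empty => index 5.
Insert 30: h=8, slot 8 empty => index 8.
Insert 273: h=7, slot 7 empty => index 7.
Insert 780: h=6, slot 6 empty => index 6.
Insert 284: h=7, slots 7,8 occupied => index 9.
Insert 295: h=7, slots 7,8,9 occupied => index 10.
Table: [∅, ∅, ∅, ∅, ∅, 847, 780, 273, 30, 284, 295]

10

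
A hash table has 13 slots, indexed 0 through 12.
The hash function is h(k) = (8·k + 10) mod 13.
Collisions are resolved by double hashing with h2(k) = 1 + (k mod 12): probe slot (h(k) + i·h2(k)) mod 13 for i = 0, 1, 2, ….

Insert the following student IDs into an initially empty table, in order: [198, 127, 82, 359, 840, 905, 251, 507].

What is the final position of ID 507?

5

198: h=8 -> slot 8
127: h=12 -> slot 12
82: h=3 -> slot 3
359: h=9 -> slot 9
840: h=9, h2=1, probe 9,10 -> slot 10
905: h=9, h2=6, probe 9,2 -> slot 2
251: h=3, h2=12, probe 3,2,1 -> slot 1
507: h=10, h2=4, probe 10,1,5 -> slot 5
Table: [_, 251, 905, 82, _, 507, _, _, 198, 359, 840, _, 127]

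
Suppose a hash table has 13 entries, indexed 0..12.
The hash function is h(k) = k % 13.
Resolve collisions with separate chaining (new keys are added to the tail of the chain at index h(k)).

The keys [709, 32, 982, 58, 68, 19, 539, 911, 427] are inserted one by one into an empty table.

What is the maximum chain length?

Insert 709: h=7, bucket 7 empty -> new chain.
Insert 32: h=6, bucket 6 empty -> new chain.
Insert 982: h=7, bucket 7 nonempty -> append to chain.
Insert 58: h=6, bucket 6 nonempty -> append to chain.
Insert 68: h=3, bucket 3 empty -> new chain.
Insert 19: h=6, bucket 6 nonempty -> append to chain.
Insert 539: h=6, bucket 6 nonempty -> append to chain.
Insert 911: h=1, bucket 1 empty -> new chain.
Insert 427: h=11, bucket 11 empty -> new chain.
Final buckets:
0: .
1: 911
2: .
3: 68
4: .
5: .
6: 32 -> 58 -> 19 -> 539
7: 709 -> 982
8: .
9: .
10: .
11: 427
12: .

4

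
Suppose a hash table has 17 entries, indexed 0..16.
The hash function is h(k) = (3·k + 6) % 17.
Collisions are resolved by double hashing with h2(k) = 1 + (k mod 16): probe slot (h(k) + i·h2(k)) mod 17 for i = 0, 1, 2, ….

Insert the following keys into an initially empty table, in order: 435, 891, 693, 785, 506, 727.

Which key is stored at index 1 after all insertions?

435 hashes to 2; slot 2 is free → place at 2.
891 hashes to 10; slot 10 is free → place at 10.
693 hashes to 11; slot 11 is free → place at 11.
785 hashes to 15; slot 15 is free → place at 15.
506 hashes to 11, h2=11; 11 taken → place at 5.
727 hashes to 11, h2=8; 11,2,10 taken → place at 1.
Table: [., 727, 435, ., ., 506, ., ., ., ., 891, 693, ., ., ., 785, .]

727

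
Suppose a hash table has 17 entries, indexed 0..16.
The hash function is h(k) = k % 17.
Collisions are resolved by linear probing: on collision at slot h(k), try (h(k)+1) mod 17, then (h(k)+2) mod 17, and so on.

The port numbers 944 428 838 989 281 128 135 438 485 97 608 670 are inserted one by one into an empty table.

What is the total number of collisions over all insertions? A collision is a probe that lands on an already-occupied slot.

Insert 944: h=9, slot 9 empty → index 9.
Insert 428: h=3, slot 3 empty → index 3.
Insert 838: h=5, slot 5 empty → index 5.
Insert 989: h=3, slot 3 occupied → index 4.
Insert 281: h=9, slot 9 occupied → index 10.
Insert 128: h=9, slots 9,10 occupied → index 11.
Insert 135: h=16, slot 16 empty → index 16.
Insert 438: h=13, slot 13 empty → index 13.
Insert 485: h=9, slots 9,10,11 occupied → index 12.
Insert 97: h=12, slots 12,13 occupied → index 14.
Insert 608: h=13, slots 13,14 occupied → index 15.
Insert 670: h=7, slot 7 empty → index 7.
Table: [-, -, -, 428, 989, 838, -, 670, -, 944, 281, 128, 485, 438, 97, 608, 135]

11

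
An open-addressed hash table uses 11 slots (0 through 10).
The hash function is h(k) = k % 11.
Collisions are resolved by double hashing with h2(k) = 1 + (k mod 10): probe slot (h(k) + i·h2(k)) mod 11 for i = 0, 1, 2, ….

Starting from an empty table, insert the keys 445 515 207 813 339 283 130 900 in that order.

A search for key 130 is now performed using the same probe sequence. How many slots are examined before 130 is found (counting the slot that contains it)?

3

Insert 445: h=5, slot 5 empty => index 5.
Insert 515: h=9, slot 9 empty => index 9.
Insert 207: h=9, h2=8, slot 9 occupied => index 6.
Insert 813: h=10, slot 10 empty => index 10.
Insert 339: h=9, h2=10, slot 9 occupied => index 8.
Insert 283: h=8, h2=4, slot 8 occupied => index 1.
Insert 130: h=9, h2=1, slots 9,10 occupied => index 0.
Insert 900: h=9, h2=1, slots 9,10,0,1 occupied => index 2.
Table: [130, 283, 900, ., ., 445, 207, ., 339, 515, 813]
Lookup 130: h=9, h2=1, probe 9,10,0 → found at 0.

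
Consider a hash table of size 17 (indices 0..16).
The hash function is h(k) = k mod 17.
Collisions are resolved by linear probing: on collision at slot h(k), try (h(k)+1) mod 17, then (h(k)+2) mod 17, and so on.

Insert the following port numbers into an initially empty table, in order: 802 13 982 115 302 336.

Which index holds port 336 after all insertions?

0

802: h=3 → slot 3
13: h=13 → slot 13
982: h=13, probe 13,14 → slot 14
115: h=13, probe 13,14,15 → slot 15
302: h=13, probe 13,14,15,16 → slot 16
336: h=13, probe 13,14,15,16,0 → slot 0
Table: [336, _, _, 802, _, _, _, _, _, _, _, _, _, 13, 982, 115, 302]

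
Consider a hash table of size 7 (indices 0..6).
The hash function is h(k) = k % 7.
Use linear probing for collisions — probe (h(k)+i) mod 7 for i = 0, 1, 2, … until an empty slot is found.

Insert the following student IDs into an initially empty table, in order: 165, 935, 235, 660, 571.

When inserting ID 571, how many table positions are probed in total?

4

Insert 165: h=4, slot 4 empty => index 4.
Insert 935: h=4, slot 4 occupied => index 5.
Insert 235: h=4, slots 4,5 occupied => index 6.
Insert 660: h=2, slot 2 empty => index 2.
Insert 571: h=4, slots 4,5,6 occupied => index 0.
Table: [571, —, 660, —, 165, 935, 235]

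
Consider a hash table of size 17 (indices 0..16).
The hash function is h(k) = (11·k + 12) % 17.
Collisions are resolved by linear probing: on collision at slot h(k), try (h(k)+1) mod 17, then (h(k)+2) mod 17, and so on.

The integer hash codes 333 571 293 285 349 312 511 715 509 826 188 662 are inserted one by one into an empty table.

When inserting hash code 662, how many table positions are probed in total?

Insert 333: h=3, slot 3 empty -> index 3.
Insert 571: h=3, slot 3 occupied -> index 4.
Insert 293: h=5, slot 5 empty -> index 5.
Insert 285: h=2, slot 2 empty -> index 2.
Insert 349: h=9, slot 9 empty -> index 9.
Insert 312: h=10, slot 10 empty -> index 10.
Insert 511: h=6, slot 6 empty -> index 6.
Insert 715: h=6, slot 6 occupied -> index 7.
Insert 509: h=1, slot 1 empty -> index 1.
Insert 826: h=3, slots 3,4,5,6,7 occupied -> index 8.
Insert 188: h=6, slots 6,7,8,9,10 occupied -> index 11.
Insert 662: h=1, slots 1,2,3,4,5,6,7,8,9,10,11 occupied -> index 12.
Table: [—, 509, 285, 333, 571, 293, 511, 715, 826, 349, 312, 188, 662, —, —, —, —]

12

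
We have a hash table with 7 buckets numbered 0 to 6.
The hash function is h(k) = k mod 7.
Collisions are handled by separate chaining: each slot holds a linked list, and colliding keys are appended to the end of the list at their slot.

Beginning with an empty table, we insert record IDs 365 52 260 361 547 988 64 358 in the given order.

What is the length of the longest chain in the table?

Insert 365: h=1, bucket 1 empty → new chain.
Insert 52: h=3, bucket 3 empty → new chain.
Insert 260: h=1, bucket 1 nonempty → append to chain.
Insert 361: h=4, bucket 4 empty → new chain.
Insert 547: h=1, bucket 1 nonempty → append to chain.
Insert 988: h=1, bucket 1 nonempty → append to chain.
Insert 64: h=1, bucket 1 nonempty → append to chain.
Insert 358: h=1, bucket 1 nonempty → append to chain.
Final buckets:
0: -
1: 365 -> 260 -> 547 -> 988 -> 64 -> 358
2: -
3: 52
4: 361
5: -
6: -

6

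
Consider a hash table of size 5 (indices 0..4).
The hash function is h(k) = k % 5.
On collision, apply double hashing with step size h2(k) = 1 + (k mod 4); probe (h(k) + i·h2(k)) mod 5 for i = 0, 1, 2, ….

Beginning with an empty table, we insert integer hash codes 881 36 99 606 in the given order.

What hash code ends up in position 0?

Insert 881: h=1, slot 1 empty -> index 1.
Insert 36: h=1, h2=1, slot 1 occupied -> index 2.
Insert 99: h=4, slot 4 empty -> index 4.
Insert 606: h=1, h2=3, slots 1,4,2 occupied -> index 0.
Table: [606, 881, 36, ∅, 99]

606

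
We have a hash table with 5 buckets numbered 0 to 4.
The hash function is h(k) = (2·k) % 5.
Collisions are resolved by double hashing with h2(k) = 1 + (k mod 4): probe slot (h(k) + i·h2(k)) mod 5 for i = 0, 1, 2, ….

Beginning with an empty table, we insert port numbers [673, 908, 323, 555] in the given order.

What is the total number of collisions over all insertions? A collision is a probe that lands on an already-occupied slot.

3

673: h=1 -> slot 1
908: h=1, h2=1, probe 1,2 -> slot 2
323: h=1, h2=4, probe 1,0 -> slot 0
555: h=0, h2=4, probe 0,4 -> slot 4
Table: [323, 673, 908, ., 555]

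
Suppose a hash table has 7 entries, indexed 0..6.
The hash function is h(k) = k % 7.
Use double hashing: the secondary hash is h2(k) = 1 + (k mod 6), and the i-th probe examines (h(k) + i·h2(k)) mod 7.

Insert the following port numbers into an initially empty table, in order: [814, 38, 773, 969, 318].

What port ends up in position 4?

814: h=2 → slot 2
38: h=3 → slot 3
773: h=3, h2=6, probe 3,2,1 → slot 1
969: h=3, h2=4, probe 3,0 → slot 0
318: h=3, h2=1, probe 3,4 → slot 4
Table: [969, 773, 814, 38, 318, ∅, ∅]

318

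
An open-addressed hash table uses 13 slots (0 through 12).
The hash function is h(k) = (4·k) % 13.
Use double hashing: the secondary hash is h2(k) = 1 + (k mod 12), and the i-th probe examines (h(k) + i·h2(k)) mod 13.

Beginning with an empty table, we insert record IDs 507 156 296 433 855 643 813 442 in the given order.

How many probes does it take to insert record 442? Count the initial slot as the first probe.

3

Insert 507: h=0, slot 0 empty -> index 0.
Insert 156: h=0, h2=1, slot 0 occupied -> index 1.
Insert 296: h=1, h2=9, slot 1 occupied -> index 10.
Insert 433: h=3, slot 3 empty -> index 3.
Insert 855: h=1, h2=4, slot 1 occupied -> index 5.
Insert 643: h=11, slot 11 empty -> index 11.
Insert 813: h=2, slot 2 empty -> index 2.
Insert 442: h=0, h2=11, slots 0,11 occupied -> index 9.
Table: [507, 156, 813, 433, _, 855, _, _, _, 442, 296, 643, _]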